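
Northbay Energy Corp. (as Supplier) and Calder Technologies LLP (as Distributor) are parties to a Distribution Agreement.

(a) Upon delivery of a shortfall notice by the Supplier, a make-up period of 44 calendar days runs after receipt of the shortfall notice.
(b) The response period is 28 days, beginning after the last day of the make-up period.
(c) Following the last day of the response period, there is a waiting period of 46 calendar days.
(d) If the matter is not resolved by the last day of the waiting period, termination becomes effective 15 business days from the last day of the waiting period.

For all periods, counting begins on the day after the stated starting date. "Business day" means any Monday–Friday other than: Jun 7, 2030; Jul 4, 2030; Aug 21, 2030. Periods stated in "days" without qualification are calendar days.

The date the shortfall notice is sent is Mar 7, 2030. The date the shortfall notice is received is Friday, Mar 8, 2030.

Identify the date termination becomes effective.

Jul 25, 2030

The last day of the make-up period: Mar 8, 2030 + 44 days = Apr 21, 2030.
The last day of the response period: 28 calendar days after Apr 21, 2030 is May 19, 2030.
The last day of the waiting period: May 19, 2030 + 46 days = Jul 4, 2030.
The date termination becomes effective: 15 business days after Thursday, Jul 4, 2030, skipping weekends — Jul 5, Jul 8, Jul 9, Jul 10, …, Jul 23, Jul 24, Jul 25 — lands on Thursday, Jul 25, 2030.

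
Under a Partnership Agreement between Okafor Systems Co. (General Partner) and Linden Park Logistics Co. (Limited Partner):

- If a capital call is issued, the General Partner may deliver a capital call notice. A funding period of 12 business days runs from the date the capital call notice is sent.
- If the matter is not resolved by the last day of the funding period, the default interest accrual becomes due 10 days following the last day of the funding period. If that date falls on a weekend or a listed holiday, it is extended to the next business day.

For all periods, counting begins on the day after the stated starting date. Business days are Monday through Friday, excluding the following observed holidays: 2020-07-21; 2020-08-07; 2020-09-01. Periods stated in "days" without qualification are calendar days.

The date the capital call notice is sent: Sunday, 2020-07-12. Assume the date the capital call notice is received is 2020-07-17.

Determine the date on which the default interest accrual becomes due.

The last day of the funding period: 12 business days after Sunday, 2020-07-12, skipping weekends and the listed holiday on Jul 21 — Jul 13, Jul 14, Jul 15, Jul 16, …, Jul 27, Jul 28, Jul 29 — lands on Wednesday, 2020-07-29.
Adding 10 calendar days to 2020-07-29 gives 2020-08-08, which is the date on which the default interest accrual becomes due. That falls on a Saturday, so it rolls to the next business day, Monday, 2020-08-10.

2020-08-10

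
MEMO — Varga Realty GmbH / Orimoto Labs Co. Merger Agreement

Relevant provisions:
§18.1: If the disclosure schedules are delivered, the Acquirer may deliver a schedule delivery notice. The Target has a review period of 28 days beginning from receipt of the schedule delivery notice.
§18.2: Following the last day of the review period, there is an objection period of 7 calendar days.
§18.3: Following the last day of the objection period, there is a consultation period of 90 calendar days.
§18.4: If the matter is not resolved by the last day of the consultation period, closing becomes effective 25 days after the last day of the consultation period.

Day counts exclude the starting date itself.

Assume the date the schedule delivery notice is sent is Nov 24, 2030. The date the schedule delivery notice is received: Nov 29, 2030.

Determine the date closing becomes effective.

Apr 28, 2031

The last day of the review period: 28 calendar days after Nov 29, 2030 is Dec 27, 2030.
The last day of the objection period: 7 calendar days after Dec 27, 2030 is Jan 3, 2031.
The last day of the consultation period: Jan 3, 2031 + 90 days = Apr 3, 2031.
Adding 25 calendar days to Apr 3, 2031 gives Apr 28, 2031, which is the date closing becomes effective.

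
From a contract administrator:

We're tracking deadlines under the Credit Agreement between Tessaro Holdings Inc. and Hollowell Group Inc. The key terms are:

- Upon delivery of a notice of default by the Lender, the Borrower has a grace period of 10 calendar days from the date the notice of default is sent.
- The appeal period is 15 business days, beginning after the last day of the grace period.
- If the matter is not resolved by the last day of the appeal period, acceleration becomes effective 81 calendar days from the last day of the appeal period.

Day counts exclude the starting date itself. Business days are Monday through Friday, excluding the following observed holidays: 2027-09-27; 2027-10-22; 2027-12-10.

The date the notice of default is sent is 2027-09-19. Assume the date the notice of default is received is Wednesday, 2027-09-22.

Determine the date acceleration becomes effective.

2028-01-09

The last day of the grace period: 2027-09-19 + 10 days = 2027-09-29.
From Wednesday, 2027-09-29, 15 business days (Sep 30, Oct 1, Oct 4, Oct 5, …, Oct 18, Oct 19, Oct 20, skipping weekends) brings us to Wednesday, 2027-10-20, which is the last day of the appeal period.
The date acceleration becomes effective: 81 calendar days after 2027-10-20 is 2028-01-09.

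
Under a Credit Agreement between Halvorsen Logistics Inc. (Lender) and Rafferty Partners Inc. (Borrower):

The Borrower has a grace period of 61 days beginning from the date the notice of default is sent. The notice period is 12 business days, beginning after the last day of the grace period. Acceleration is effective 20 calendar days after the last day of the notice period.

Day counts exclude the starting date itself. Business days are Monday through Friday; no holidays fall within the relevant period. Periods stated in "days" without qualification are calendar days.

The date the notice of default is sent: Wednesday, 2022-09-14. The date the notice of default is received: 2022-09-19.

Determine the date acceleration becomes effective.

The last day of the grace period: 2022-09-14 + 61 days = 2022-11-14.
The last day of the notice period: counting 12 business days from Monday, 2022-11-14 (Nov 15, Nov 16, Nov 17, Nov 18, …, Nov 28, Nov 29, Nov 30, skipping weekends) reaches Wednesday, 2022-11-30.
The date acceleration becomes effective: 2022-11-30 + 20 days = 2022-12-20.

2022-12-20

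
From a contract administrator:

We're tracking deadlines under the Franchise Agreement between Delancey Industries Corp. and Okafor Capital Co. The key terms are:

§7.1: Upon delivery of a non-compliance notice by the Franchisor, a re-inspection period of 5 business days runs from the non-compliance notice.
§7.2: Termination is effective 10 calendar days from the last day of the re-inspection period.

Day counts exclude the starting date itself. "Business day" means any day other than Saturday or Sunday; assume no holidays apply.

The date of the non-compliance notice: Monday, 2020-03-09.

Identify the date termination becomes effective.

The last day of the re-inspection period: 5 business days after Monday, 2020-03-09, skipping weekends — Mar 10, Mar 11, Mar 12, Mar 13, Mar 16 — lands on Monday, 2020-03-16.
The date termination becomes effective: 10 calendar days after 2020-03-16 is 2020-03-26.

2020-03-26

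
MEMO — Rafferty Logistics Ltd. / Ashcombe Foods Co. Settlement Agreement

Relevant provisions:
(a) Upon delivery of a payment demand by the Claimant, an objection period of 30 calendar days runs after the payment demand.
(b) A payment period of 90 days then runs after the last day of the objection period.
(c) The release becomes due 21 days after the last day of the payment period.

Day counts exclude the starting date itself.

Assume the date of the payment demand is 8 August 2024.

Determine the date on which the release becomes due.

27 December 2024

The last day of the objection period: 8 August 2024 + 30 days = 7 September 2024.
Adding 90 calendar days to 7 September 2024 gives 6 December 2024, which is the last day of the payment period.
The date on which the release becomes due: 21 calendar days after 6 December 2024 is 27 December 2024.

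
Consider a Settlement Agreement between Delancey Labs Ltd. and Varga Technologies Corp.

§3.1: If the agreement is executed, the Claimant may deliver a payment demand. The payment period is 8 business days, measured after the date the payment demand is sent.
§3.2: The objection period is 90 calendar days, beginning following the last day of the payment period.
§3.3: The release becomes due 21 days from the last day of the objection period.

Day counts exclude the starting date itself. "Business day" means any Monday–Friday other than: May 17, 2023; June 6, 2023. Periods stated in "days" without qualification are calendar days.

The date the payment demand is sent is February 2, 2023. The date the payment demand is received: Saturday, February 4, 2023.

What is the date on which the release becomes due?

June 5, 2023

The last day of the payment period: 8 business days after Thursday, February 2, 2023, skipping weekends — Feb 3, Feb 6, Feb 7, Feb 8, Feb 9, Feb 10, Feb 13, Feb 14 — lands on Tuesday, February 14, 2023.
Adding 90 calendar days to February 14, 2023 gives May 15, 2023, which is the last day of the objection period.
Adding 21 calendar days to May 15, 2023 gives June 5, 2023, which is the date on which the release becomes due.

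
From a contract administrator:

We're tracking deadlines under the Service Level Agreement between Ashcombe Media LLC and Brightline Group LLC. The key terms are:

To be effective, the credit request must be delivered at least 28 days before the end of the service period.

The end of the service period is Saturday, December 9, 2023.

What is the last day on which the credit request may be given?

November 11, 2023

Counting back 28 calendar days from December 9, 2023 gives November 11, 2023.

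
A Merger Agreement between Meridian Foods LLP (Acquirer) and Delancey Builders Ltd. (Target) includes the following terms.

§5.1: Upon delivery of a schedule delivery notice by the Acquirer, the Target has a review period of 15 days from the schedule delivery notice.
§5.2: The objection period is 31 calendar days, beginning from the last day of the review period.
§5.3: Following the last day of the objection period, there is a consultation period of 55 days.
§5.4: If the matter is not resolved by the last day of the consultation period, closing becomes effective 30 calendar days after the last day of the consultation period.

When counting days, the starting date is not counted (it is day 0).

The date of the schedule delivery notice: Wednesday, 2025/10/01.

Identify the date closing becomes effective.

The last day of the review period: 15 calendar days after 2025/10/01 is 2025/10/16.
Adding 31 calendar days to 2025/10/16 gives 2025/11/16, which is the last day of the objection period.
The last day of the consultation period: 55 calendar days after 2025/11/16 is 2026/01/10.
The date closing becomes effective: 2026/01/10 + 30 days = 2026/02/09.

2026/02/09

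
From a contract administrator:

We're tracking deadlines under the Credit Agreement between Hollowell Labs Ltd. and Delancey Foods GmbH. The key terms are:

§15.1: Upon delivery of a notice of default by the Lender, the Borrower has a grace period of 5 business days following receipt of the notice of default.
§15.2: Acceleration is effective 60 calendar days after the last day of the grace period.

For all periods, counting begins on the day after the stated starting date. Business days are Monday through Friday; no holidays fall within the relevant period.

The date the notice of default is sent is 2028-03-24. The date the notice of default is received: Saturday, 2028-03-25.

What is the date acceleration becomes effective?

2028-05-30

From Saturday, 2028-03-25, 5 business days (Mar 27, Mar 28, Mar 29, Mar 30, Mar 31, skipping weekends) brings us to Friday, 2028-03-31, which is the last day of the grace period.
Adding 60 calendar days to 2028-03-31 gives 2028-05-30, which is the date acceleration becomes effective.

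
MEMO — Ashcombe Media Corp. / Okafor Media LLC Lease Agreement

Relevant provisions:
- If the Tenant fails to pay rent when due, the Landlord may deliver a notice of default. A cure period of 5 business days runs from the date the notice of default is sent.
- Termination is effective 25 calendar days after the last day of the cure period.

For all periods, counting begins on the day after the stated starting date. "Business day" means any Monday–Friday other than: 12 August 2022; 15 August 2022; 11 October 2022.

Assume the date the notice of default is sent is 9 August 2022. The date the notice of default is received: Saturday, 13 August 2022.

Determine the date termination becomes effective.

The last day of the cure period: counting 5 business days from Tuesday, 9 August 2022 (Aug 10, Aug 11, Aug 16, Aug 17, Aug 18, skipping weekends and the listed holidays on Aug 12, Aug 15) reaches Thursday, 18 August 2022.
The date termination becomes effective: 18 August 2022 + 25 days = 12 September 2022.

12 September 2022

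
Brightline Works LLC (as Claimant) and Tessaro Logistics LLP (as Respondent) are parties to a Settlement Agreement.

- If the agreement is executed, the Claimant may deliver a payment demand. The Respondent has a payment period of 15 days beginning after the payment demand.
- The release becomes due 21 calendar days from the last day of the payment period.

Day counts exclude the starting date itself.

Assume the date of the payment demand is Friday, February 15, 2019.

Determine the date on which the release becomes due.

The last day of the payment period: 15 calendar days after February 15, 2019 is March 2, 2019.
Adding 21 calendar days to March 2, 2019 gives March 23, 2019, which is the date on which the release becomes due.

March 23, 2019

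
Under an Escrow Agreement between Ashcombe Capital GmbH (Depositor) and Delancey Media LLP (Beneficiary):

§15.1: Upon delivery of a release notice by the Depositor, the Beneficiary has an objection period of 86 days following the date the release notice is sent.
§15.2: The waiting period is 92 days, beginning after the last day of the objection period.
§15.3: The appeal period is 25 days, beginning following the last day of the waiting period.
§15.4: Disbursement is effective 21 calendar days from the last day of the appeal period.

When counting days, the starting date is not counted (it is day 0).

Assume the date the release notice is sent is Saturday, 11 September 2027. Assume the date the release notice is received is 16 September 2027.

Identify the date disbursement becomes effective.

The last day of the objection period: 86 calendar days after 11 September 2027 is 6 December 2027.
The last day of the waiting period: 6 December 2027 + 92 days = 7 March 2028.
Adding 25 calendar days to 7 March 2028 gives 1 April 2028, which is the last day of the appeal period.
The date disbursement becomes effective: 21 calendar days after 1 April 2028 is 22 April 2028.

22 April 2028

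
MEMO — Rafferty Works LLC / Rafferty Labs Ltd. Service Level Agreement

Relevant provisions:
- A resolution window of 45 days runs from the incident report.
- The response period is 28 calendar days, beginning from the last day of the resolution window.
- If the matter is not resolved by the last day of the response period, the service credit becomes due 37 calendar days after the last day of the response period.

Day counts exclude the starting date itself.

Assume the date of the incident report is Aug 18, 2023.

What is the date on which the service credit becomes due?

The last day of the resolution window: Aug 18, 2023 + 45 days = Oct 2, 2023.
The last day of the response period: 28 calendar days after Oct 2, 2023 is Oct 30, 2023.
The date on which the service credit becomes due: 37 calendar days after Oct 30, 2023 is Dec 6, 2023.

Dec 6, 2023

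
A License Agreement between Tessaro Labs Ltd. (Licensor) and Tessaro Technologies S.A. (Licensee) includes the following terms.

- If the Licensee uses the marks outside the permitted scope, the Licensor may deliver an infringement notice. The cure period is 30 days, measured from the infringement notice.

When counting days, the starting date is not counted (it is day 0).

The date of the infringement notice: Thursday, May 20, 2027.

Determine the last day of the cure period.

The last day of the cure period: 30 calendar days after May 20, 2027 is Jun 19, 2027.

Jun 19, 2027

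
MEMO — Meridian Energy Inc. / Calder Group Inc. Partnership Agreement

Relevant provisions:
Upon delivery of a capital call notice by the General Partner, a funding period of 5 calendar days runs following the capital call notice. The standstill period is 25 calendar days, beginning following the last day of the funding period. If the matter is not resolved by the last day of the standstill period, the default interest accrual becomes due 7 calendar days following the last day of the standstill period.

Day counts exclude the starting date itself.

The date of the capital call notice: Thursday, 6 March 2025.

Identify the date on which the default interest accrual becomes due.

12 April 2025

Adding 5 calendar days to 6 March 2025 gives 11 March 2025, which is the last day of the funding period.
The last day of the standstill period: 25 calendar days after 11 March 2025 is 5 April 2025.
The date on which the default interest accrual becomes due: 5 April 2025 + 7 days = 12 April 2025.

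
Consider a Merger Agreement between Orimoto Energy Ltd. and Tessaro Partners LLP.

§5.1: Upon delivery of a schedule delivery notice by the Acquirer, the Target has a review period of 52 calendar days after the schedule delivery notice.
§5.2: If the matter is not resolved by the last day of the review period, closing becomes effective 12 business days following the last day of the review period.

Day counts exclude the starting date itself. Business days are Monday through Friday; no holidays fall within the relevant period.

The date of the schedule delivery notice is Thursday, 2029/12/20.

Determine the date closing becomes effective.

The last day of the review period: 52 calendar days after 2029/12/20 is 2030/02/10.
The date closing becomes effective: counting 12 business days from Sunday, 2030/02/10 (Feb 11, Feb 12, Feb 13, Feb 14, …, Feb 22, Feb 25, Feb 26, skipping weekends) reaches Tuesday, 2030/02/26.

2030/02/26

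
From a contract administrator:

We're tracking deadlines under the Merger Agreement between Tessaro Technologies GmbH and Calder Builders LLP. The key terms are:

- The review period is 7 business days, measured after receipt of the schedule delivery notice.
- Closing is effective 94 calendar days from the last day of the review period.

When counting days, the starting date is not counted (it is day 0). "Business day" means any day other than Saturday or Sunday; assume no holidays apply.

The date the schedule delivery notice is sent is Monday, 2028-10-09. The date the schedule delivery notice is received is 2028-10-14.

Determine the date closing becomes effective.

2029-01-26

From Saturday, 2028-10-14, 7 business days (Oct 16, Oct 17, Oct 18, Oct 19, Oct 20, Oct 23, Oct 24, skipping weekends) brings us to Tuesday, 2028-10-24, which is the last day of the review period.
The date closing becomes effective: 94 calendar days after 2028-10-24 is 2029-01-26.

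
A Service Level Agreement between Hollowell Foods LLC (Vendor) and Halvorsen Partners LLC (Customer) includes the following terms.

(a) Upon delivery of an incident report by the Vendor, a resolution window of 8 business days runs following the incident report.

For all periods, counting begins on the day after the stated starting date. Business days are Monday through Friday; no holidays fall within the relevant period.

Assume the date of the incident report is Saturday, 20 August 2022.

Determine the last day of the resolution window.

31 August 2022

The last day of the resolution window: 8 business days after Saturday, 20 August 2022, skipping weekends — Aug 22, Aug 23, Aug 24, Aug 25, Aug 26, Aug 29, Aug 30, Aug 31 — lands on Wednesday, 31 August 2022.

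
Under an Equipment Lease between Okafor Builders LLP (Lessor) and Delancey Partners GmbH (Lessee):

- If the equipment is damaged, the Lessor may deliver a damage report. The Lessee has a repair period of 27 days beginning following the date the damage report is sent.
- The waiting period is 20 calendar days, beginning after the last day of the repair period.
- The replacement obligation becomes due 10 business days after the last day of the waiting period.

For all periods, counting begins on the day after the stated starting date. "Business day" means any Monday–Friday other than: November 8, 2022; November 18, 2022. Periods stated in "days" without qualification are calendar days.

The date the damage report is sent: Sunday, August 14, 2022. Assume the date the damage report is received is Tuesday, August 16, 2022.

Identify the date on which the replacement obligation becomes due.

The last day of the repair period: August 14, 2022 + 27 days = September 10, 2022.
Adding 20 calendar days to September 10, 2022 gives September 30, 2022, which is the last day of the waiting period.
The date on which the replacement obligation becomes due: 10 business days after Friday, September 30, 2022, skipping weekends — Oct 3, Oct 4, Oct 5, Oct 6, Oct 7, Oct 10, Oct 11, Oct 12, Oct 13, Oct 14 — lands on Friday, October 14, 2022.

October 14, 2022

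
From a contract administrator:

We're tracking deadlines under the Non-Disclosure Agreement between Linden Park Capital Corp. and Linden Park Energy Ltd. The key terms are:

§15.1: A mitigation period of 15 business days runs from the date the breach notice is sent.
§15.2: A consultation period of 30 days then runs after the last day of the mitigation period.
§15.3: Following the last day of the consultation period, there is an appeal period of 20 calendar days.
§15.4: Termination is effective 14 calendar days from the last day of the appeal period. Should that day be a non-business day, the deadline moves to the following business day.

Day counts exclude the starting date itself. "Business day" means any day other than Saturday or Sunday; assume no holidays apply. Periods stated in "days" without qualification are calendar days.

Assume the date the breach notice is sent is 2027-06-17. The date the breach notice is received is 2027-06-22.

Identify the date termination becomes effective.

2027-09-10

The last day of the mitigation period: counting 15 business days from Thursday, 2027-06-17 (Jun 18, Jun 21, Jun 22, Jun 23, …, Jul 6, Jul 7, Jul 8, skipping weekends) reaches Thursday, 2027-07-08.
The last day of the consultation period: 2027-07-08 + 30 days = 2027-08-07.
Adding 20 calendar days to 2027-08-07 gives 2027-08-27, which is the last day of the appeal period.
The date termination becomes effective: 2027-08-27 + 14 days = 2027-09-10. 2027-09-10 is a Friday, so no roll-forward applies.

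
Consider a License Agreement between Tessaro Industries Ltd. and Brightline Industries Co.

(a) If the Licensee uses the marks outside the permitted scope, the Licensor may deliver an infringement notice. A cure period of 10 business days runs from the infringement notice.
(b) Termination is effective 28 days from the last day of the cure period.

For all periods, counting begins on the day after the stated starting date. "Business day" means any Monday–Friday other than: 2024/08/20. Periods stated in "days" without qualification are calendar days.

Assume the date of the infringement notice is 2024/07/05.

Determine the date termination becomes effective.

2024/08/16

The last day of the cure period: counting 10 business days from Friday, 2024/07/05 (Jul 8, Jul 9, Jul 10, Jul 11, Jul 12, Jul 15, Jul 16, Jul 17, Jul 18, Jul 19, skipping weekends) reaches Friday, 2024/07/19.
Adding 28 calendar days to 2024/07/19 gives 2024/08/16, which is the date termination becomes effective.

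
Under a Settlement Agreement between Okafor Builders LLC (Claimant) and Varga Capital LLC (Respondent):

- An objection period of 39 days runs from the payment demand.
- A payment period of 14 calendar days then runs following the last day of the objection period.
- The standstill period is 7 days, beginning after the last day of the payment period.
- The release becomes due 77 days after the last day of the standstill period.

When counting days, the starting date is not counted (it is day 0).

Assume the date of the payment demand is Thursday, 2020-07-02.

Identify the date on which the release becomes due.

Adding 39 calendar days to 2020-07-02 gives 2020-08-10, which is the last day of the objection period.
The last day of the payment period: 2020-08-10 + 14 days = 2020-08-24.
The last day of the standstill period: 2020-08-24 + 7 days = 2020-08-31.
Adding 77 calendar days to 2020-08-31 gives 2020-11-16, which is the date on which the release becomes due.

2020-11-16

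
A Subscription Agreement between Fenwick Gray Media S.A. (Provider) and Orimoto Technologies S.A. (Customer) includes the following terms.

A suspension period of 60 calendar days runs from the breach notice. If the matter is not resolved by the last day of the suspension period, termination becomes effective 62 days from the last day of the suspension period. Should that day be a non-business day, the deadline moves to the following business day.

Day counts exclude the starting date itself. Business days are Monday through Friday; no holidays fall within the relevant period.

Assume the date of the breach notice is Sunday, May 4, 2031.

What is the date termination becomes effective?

Adding 60 calendar days to May 4, 2031 gives July 3, 2031, which is the last day of the suspension period.
The date termination becomes effective: July 3, 2031 + 62 days = September 3, 2031. September 3, 2031 is a Wednesday, so no roll-forward applies.

September 3, 2031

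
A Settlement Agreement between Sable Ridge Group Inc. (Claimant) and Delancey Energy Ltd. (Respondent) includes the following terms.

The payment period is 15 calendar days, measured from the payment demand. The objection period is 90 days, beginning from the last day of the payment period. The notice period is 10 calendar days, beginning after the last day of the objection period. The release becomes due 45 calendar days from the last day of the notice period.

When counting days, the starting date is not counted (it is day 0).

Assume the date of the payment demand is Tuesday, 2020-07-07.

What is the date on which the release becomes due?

The last day of the payment period: 15 calendar days after 2020-07-07 is 2020-07-22.
The last day of the objection period: 90 calendar days after 2020-07-22 is 2020-10-20.
Adding 10 calendar days to 2020-10-20 gives 2020-10-30, which is the last day of the notice period.
Adding 45 calendar days to 2020-10-30 gives 2020-12-14, which is the date on which the release becomes due.

2020-12-14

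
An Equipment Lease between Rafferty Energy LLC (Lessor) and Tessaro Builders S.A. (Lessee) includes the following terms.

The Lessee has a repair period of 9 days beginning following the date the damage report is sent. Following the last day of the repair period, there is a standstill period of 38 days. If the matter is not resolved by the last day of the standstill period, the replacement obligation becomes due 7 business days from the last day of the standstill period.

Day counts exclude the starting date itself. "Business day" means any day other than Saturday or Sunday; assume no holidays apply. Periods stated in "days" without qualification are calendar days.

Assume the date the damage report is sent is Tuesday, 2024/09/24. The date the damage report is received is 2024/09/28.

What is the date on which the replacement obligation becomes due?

2024/11/19

The last day of the repair period: 2024/09/24 + 9 days = 2024/10/03.
The last day of the standstill period: 2024/10/03 + 38 days = 2024/11/10.
The date on which the replacement obligation becomes due: 7 business days after Sunday, 2024/11/10, skipping weekends — Nov 11, Nov 12, Nov 13, Nov 14, Nov 15, Nov 18, Nov 19 — lands on Tuesday, 2024/11/19.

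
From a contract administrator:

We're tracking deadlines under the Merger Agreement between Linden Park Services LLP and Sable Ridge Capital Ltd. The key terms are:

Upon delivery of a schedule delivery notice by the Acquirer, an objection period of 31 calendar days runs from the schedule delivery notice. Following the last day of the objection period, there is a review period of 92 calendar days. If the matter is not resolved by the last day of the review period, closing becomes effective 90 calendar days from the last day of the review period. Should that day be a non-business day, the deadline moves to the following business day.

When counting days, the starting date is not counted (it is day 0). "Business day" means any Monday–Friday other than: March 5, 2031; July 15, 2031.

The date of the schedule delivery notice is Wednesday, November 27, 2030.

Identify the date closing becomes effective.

June 30, 2031

The last day of the objection period: 31 calendar days after November 27, 2030 is December 28, 2030.
The last day of the review period: December 28, 2030 + 92 days = March 30, 2031.
The date closing becomes effective: March 30, 2031 + 90 days = June 28, 2031. That falls on a Saturday, so it rolls to the next business day, Monday, June 30, 2031.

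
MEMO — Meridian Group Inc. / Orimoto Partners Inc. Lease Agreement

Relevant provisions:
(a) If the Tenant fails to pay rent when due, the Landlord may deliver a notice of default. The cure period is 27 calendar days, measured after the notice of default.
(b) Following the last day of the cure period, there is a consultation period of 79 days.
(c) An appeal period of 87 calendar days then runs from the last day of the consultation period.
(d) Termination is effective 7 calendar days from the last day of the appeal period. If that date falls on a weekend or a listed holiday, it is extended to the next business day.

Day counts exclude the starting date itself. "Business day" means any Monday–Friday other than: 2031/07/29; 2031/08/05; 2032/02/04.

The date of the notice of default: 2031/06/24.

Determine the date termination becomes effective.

The last day of the cure period: 2031/06/24 + 27 days = 2031/07/21.
The last day of the consultation period: 79 calendar days after 2031/07/21 is 2031/10/08.
The last day of the appeal period: 87 calendar days after 2031/10/08 is 2032/01/03.
Adding 7 calendar days to 2032/01/03 gives 2032/01/10, which is the date termination becomes effective. That falls on a Saturday, so it rolls to the next business day, Monday, 2032/01/12.

2032/01/12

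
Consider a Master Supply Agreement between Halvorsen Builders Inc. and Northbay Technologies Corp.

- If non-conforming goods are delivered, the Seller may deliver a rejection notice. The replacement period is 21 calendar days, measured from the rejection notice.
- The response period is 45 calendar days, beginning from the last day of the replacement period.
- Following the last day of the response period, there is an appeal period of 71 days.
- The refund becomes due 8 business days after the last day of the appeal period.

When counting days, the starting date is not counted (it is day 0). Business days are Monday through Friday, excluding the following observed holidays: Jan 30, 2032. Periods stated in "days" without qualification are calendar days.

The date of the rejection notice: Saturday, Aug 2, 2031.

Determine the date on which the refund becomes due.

Dec 29, 2031

The last day of the replacement period: 21 calendar days after Aug 2, 2031 is Aug 23, 2031.
The last day of the response period: Aug 23, 2031 + 45 days = Oct 7, 2031.
The last day of the appeal period: 71 calendar days after Oct 7, 2031 is Dec 17, 2031.
The date on which the refund becomes due: 8 business days after Wednesday, Dec 17, 2031, skipping weekends — Dec 18, Dec 19, Dec 22, Dec 23, Dec 24, Dec 25, Dec 26, Dec 29 — lands on Monday, Dec 29, 2031.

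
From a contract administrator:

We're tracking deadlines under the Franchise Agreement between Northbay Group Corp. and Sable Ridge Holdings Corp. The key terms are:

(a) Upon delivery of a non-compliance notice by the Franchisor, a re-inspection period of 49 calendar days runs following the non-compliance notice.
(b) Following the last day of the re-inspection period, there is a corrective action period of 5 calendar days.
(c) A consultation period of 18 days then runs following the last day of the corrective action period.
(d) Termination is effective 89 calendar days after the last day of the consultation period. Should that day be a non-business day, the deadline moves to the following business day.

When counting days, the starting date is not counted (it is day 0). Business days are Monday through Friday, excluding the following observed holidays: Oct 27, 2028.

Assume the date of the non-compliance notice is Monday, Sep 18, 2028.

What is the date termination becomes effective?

The last day of the re-inspection period: Sep 18, 2028 + 49 days = Nov 6, 2028.
The last day of the corrective action period: Nov 6, 2028 + 5 days = Nov 11, 2028.
The last day of the consultation period: Nov 11, 2028 + 18 days = Nov 29, 2028.
Adding 89 calendar days to Nov 29, 2028 gives Feb 26, 2029, which is the date termination becomes effective. Feb 26, 2029 is a Monday and is not a listed holiday, so no roll-forward applies.

Feb 26, 2029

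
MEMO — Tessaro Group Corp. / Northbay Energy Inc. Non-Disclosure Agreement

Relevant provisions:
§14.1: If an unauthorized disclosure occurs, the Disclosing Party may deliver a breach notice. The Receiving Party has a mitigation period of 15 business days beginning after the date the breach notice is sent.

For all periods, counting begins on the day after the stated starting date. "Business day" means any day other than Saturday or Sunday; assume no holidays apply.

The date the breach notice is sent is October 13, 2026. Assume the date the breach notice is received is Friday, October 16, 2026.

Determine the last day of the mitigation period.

November 3, 2026

The last day of the mitigation period: counting 15 business days from Tuesday, October 13, 2026 (Oct 14, Oct 15, Oct 16, Oct 19, …, Oct 30, Nov 2, Nov 3, skipping weekends) reaches Tuesday, November 3, 2026.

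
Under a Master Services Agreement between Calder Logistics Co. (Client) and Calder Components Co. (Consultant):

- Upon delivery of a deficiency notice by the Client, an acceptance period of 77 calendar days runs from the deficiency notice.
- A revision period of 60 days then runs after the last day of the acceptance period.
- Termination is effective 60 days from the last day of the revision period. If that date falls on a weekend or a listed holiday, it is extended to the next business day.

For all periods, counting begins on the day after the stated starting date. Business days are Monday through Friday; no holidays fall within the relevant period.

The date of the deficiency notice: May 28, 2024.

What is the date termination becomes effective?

Dec 11, 2024

The last day of the acceptance period: 77 calendar days after May 28, 2024 is Aug 13, 2024.
The last day of the revision period: 60 calendar days after Aug 13, 2024 is Oct 12, 2024.
The date termination becomes effective: 60 calendar days after Oct 12, 2024 is Dec 11, 2024. Dec 11, 2024 is a Wednesday, so no roll-forward applies.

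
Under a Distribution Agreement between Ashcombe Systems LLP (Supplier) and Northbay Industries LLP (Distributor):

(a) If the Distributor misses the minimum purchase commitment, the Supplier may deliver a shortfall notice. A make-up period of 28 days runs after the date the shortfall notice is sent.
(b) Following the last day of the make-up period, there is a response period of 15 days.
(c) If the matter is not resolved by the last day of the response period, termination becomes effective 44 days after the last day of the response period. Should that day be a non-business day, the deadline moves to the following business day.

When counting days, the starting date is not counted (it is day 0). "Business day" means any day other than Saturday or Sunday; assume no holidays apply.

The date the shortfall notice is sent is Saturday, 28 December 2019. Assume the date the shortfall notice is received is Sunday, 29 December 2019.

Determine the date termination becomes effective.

24 March 2020

Adding 28 calendar days to 28 December 2019 gives 25 January 2020, which is the last day of the make-up period.
Adding 15 calendar days to 25 January 2020 gives 9 February 2020, which is the last day of the response period.
Adding 44 calendar days to 9 February 2020 gives 24 March 2020, which is the date termination becomes effective. 24 March 2020 is a Tuesday, so no roll-forward applies.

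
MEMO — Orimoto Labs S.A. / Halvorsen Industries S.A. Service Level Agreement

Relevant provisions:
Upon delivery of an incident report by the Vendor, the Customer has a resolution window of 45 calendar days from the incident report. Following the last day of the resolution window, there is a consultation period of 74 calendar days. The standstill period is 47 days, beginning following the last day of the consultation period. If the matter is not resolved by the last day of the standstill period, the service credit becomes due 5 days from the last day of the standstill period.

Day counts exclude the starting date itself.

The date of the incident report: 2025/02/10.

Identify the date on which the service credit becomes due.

Adding 45 calendar days to 2025/02/10 gives 2025/03/27, which is the last day of the resolution window.
The last day of the consultation period: 2025/03/27 + 74 days = 2025/06/09.
Adding 47 calendar days to 2025/06/09 gives 2025/07/26, which is the last day of the standstill period.
The date on which the service credit becomes due: 5 calendar days after 2025/07/26 is 2025/07/31.

2025/07/31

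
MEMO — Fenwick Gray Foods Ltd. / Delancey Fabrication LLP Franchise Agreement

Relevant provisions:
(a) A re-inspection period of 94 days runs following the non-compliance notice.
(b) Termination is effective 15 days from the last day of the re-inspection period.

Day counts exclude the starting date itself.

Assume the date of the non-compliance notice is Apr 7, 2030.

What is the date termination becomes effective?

Jul 25, 2030

Adding 94 calendar days to Apr 7, 2030 gives Jul 10, 2030, which is the last day of the re-inspection period.
The date termination becomes effective: Jul 10, 2030 + 15 days = Jul 25, 2030.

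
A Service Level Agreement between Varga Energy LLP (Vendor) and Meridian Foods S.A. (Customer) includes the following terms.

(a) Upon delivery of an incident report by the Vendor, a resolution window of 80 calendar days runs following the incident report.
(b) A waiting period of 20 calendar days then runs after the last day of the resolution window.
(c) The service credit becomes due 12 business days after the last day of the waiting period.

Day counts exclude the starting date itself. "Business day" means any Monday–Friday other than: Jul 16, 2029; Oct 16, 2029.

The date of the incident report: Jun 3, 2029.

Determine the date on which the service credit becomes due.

The last day of the resolution window: 80 calendar days after Jun 3, 2029 is Aug 22, 2029.
The last day of the waiting period: 20 calendar days after Aug 22, 2029 is Sep 11, 2029.
The date on which the service credit becomes due: counting 12 business days from Tuesday, Sep 11, 2029 (Sep 12, Sep 13, Sep 14, Sep 17, …, Sep 25, Sep 26, Sep 27, skipping weekends) reaches Thursday, Sep 27, 2029.

Sep 27, 2029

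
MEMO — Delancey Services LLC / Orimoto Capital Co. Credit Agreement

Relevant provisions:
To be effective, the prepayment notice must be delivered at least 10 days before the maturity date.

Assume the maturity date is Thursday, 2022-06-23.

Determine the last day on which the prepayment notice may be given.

2022-06-13

2022-06-23 minus 10 days is 2022-06-13.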